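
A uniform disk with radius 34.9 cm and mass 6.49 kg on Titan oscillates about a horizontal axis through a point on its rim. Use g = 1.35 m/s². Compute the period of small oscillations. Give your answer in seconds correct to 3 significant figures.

3.91 s

I_cm = ½mr² = 0.3952 kg·m². The pivot is at distance d = 0.349 m from the centre of mass.
By the parallel-axis theorem, I = I_cm + md² = 0.3952 + 0.7905 = 1.186 kg·m².
T = 2π√(I/(mgd)) = 2π√(1.186/(6.49 × 1.35 × 0.349)) = 3.91 s.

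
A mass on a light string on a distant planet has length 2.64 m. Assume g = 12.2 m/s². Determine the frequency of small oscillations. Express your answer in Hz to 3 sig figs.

T = 2π√(L/g) = 2π√(2.64/12.2) = 2.923 s, so f = 1/T = 0.342 Hz.

0.342 Hz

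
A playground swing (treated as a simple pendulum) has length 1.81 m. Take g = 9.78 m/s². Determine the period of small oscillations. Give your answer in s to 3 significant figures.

T = 2π√(L/g) = 2π√(1.81/9.78) = 2π × 0.4302 = 2.70 s.

2.70 s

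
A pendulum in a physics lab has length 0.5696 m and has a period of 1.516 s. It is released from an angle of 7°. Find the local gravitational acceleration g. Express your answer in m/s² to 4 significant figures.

9.784 m/s²

From T = 2π√(L/g), g = 4π²L/T² = 4π² × 0.5696/1.5160² = 9.784 m/s².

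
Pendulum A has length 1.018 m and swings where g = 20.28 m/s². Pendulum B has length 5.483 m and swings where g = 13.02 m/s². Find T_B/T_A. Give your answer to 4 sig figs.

T = 2π√(L/g), so T_B/T_A = √((L_B/g_B)/(L_A/g_A)) = √((5.483/13.02)/(1.018/20.28)) = 2.896.

2.896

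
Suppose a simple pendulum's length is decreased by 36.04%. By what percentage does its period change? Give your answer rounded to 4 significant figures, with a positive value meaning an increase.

T ∝ √L, so T'/T = √(0.63960) = 0.79975.
Percentage change in T = (0.79975 − 1) × 100% = -20.03%.

-20.03%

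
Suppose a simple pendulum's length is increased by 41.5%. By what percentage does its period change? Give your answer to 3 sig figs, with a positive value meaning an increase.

T ∝ √L, so T'/T = √(1.415) = 1.190.
Percentage change in T = (1.190 − 1) × 100% = 19.0%.

19.0%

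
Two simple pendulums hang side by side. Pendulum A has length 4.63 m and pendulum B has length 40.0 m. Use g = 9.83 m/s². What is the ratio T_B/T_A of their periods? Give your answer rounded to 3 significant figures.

T ∝ √L, so T_B/T_A = √(L_B/L_A) = √(40.0/4.63) = 2.94.

2.94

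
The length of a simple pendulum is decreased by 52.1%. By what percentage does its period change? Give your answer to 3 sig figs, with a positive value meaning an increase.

T ∝ √L, so T'/T = √(0.4790) = 0.6921.
Percentage change in T = (0.6921 − 1) × 100% = -30.8%.

-30.8%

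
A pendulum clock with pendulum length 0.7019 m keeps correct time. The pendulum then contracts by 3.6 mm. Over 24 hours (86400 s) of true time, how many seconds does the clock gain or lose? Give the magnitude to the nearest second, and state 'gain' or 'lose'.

gain 222 s

T ∝ √L, so T'/T = √(0.69830/0.7019) = 0.997432.
In 86400 s of true time the clock registers 86400/0.997432 = 86622.4 s, so it gains 222 s.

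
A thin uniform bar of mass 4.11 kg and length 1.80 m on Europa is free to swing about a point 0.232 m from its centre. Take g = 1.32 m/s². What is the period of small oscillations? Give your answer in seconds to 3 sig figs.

For a physical pendulum T = 2π√(I/(mgd)), with d = 0.2320 m from pivot to centre of mass.
I_cm = mL²/12 = 4.11 × 1.80²/12 = 1.110 kg·m²; I = I_cm + md² = 1.110 + 4.11 × 0.2320² = 1.331 kg·m².
T = 2π√(1.331/(4.11 × 1.32 × 0.2320)) = 6.46 s.

6.46 s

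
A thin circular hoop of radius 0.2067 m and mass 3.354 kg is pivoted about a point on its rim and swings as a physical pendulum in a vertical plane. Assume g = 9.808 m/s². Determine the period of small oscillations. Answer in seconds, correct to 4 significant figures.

I_cm = mr² = 0.14330 kg·m². The pivot is at distance d = 0.2067 m from the centre of mass.
By the parallel-axis theorem, I = I_cm + md² = 0.14330 + 0.14330 = 0.28660 kg·m².
T = 2π√(I/(mgd)) = 2π√(0.28660/(3.354 × 9.808 × 0.2067)) = 1.290 s.

1.290 s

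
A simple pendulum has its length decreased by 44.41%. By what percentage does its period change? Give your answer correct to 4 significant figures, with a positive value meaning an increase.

T ∝ √L, so T'/T = √(0.55590) = 0.74559.
Percentage change in T = (0.74559 − 1) × 100% = -25.44%.

-25.44%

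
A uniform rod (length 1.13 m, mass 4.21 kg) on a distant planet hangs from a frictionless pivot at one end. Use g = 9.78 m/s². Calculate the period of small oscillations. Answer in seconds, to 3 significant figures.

For a physical pendulum T = 2π√(I/(mgd)), with d = 0.5650 m from pivot to centre of mass.
I_cm = mL²/12 = 4.21 × 1.13²/12 = 0.4480 kg·m²; I = I_cm + md² = 0.4480 + 4.21 × 0.5650² = 1.792 kg·m².
T = 2π√(1.792/(4.21 × 9.78 × 0.5650)) = 1.74 s.

1.74 s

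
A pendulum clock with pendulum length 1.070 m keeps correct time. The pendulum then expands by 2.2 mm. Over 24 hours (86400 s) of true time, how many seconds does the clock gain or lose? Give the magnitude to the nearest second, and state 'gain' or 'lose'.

lose 89 s

T ∝ √L, so T'/T = √(1.07220/1.070) = 1.00103.
In 86400 s of true time the clock registers 86400/1.00103 = 86311.3 s, so it loses 89 s.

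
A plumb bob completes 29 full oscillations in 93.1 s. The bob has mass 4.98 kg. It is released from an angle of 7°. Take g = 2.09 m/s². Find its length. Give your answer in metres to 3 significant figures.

0.546 m

T = 93.1/29 = 3.210 s.
From T = 2π√(L/g), L = gT²/(4π²) = 2.09 × 3.210²/(4π²) = 0.546 m.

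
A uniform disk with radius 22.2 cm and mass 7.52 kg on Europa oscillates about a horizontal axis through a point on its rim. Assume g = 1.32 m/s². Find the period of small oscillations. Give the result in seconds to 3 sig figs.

3.16 s

I_cm = ½mr² = 0.1853 kg·m². The pivot is at distance d = 0.222 m from the centre of mass.
By the parallel-axis theorem, I = I_cm + md² = 0.1853 + 0.3706 = 0.5559 kg·m².
T = 2π√(I/(mgd)) = 2π√(0.5559/(7.52 × 1.32 × 0.222)) = 3.16 s.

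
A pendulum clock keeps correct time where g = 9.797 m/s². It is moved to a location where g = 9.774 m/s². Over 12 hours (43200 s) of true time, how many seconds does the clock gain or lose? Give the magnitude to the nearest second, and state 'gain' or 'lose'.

The clock's period scales as T ∝ 1/√g, so T'/T = √(9.797/9.774) = 1.00118.
In 43200 s of true time the clock registers 43200/1.00118 = 43149.3 s, so it loses 51 s.

lose 51 s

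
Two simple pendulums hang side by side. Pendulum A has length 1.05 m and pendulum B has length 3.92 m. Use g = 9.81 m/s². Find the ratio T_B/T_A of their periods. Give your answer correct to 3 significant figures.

T ∝ √L, so T_B/T_A = √(L_B/L_A) = √(3.92/1.05) = 1.93.

1.93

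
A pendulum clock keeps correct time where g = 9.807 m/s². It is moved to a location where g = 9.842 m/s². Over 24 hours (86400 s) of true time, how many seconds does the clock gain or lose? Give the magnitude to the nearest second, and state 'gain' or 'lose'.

The clock's period scales as T ∝ 1/√g, so T'/T = √(9.807/9.842) = 0.998220.
In 86400 s of true time the clock registers 86400/0.998220 = 86554.0 s, so it gains 154 s.

gain 154 s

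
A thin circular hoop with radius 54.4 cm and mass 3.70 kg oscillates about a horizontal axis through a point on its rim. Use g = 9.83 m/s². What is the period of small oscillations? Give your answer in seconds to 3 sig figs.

2.09 s

I_cm = mr² = 1.095 kg·m². The pivot is at distance d = 0.544 m from the centre of mass.
By the parallel-axis theorem, I = I_cm + md² = 1.095 + 1.095 = 2.190 kg·m².
T = 2π√(I/(mgd)) = 2π√(2.190/(3.70 × 9.83 × 0.544)) = 2.09 s.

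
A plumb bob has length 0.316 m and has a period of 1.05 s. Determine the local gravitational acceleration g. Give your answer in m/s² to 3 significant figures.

11.3 m/s²

From T = 2π√(L/g), g = 4π²L/T² = 4π² × 0.316/1.050² = 11.3 m/s².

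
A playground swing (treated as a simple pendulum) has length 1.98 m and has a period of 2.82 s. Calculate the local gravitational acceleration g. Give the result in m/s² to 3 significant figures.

9.83 m/s²

From T = 2π√(L/g), g = 4π²L/T² = 4π² × 1.98/2.820² = 9.83 m/s².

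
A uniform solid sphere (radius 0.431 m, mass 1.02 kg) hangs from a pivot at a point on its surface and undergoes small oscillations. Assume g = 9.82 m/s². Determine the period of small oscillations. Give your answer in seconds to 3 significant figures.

I_cm = (2/5)mr² = 0.07579 kg·m². The pivot is at distance d = 0.431 m from the centre of mass.
By the parallel-axis theorem, I = I_cm + md² = 0.07579 + 0.1895 = 0.2653 kg·m².
T = 2π√(I/(mgd)) = 2π√(0.2653/(1.02 × 9.82 × 0.431)) = 1.56 s.

1.56 s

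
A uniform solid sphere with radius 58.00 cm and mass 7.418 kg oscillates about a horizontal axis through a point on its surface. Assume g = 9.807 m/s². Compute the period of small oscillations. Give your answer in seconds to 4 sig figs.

1.808 s

I_cm = (2/5)mr² = 0.99817 kg·m². The pivot is at distance d = 0.5800 m from the centre of mass.
By the parallel-axis theorem, I = I_cm + md² = 0.99817 + 2.4954 = 3.4936 kg·m².
T = 2π√(I/(mgd)) = 2π√(3.4936/(7.418 × 9.807 × 0.5800)) = 1.808 s.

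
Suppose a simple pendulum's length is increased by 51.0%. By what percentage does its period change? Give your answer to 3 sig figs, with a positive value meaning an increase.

T ∝ √L, so T'/T = √(1.510) = 1.229.
Percentage change in T = (1.229 − 1) × 100% = 22.9%.

22.9%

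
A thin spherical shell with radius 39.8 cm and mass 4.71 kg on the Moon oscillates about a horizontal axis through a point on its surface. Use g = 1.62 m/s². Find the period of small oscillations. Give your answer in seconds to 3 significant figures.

4.02 s

I_cm = (2/3)mr² = 0.4974 kg·m². The pivot is at distance d = 0.398 m from the centre of mass.
By the parallel-axis theorem, I = I_cm + md² = 0.4974 + 0.7461 = 1.243 kg·m².
T = 2π√(I/(mgd)) = 2π√(1.243/(4.71 × 1.62 × 0.398)) = 4.02 s.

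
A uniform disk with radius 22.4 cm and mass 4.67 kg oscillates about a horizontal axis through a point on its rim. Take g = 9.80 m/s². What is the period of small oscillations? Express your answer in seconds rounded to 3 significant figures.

1.16 s

I_cm = ½mr² = 0.1172 kg·m². The pivot is at distance d = 0.224 m from the centre of mass.
By the parallel-axis theorem, I = I_cm + md² = 0.1172 + 0.2343 = 0.3515 kg·m².
T = 2π√(I/(mgd)) = 2π√(0.3515/(4.67 × 9.80 × 0.224)) = 1.16 s.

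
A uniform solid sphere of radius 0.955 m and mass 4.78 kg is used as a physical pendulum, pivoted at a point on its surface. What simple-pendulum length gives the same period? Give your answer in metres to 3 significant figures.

1.34 m

The equivalent simple-pendulum length is L_eq = I/(md), where I is about the pivot and d = 0.9550 m.
I_cm = (2/5)mR² = 1.744 kg·m², so I = I_cm + md² = 1.744 + 4.359 = 6.103 kg·m².
L_eq = 6.103/(4.78 × 0.9550) = 1.34 m.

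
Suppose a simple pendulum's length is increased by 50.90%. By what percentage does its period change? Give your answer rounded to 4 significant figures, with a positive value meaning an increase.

22.84%

T ∝ √L, so T'/T = √(1.5090) = 1.2284.
Percentage change in T = (1.2284 − 1) × 100% = 22.84%.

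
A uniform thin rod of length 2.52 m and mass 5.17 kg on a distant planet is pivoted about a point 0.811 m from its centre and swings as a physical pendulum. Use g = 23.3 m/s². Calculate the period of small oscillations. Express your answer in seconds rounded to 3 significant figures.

1.57 s

For a physical pendulum T = 2π√(I/(mgd)), with d = 0.8110 m from pivot to centre of mass.
I_cm = mL²/12 = 5.17 × 2.52²/12 = 2.736 kg·m²; I = I_cm + md² = 2.736 + 5.17 × 0.8110² = 6.136 kg·m².
T = 2π√(6.136/(5.17 × 23.3 × 0.8110)) = 1.57 s.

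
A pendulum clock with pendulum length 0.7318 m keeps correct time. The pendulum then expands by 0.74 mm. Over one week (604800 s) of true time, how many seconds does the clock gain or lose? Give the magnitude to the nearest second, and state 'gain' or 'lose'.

lose 306 s

T ∝ √L, so T'/T = √(0.73254/0.7318) = 1.00051.
In 604800 s of true time the clock registers 604800/1.00051 = 604494.4 s, so it loses 306 s.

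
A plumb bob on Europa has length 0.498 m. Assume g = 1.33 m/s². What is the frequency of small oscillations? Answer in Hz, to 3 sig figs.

T = 2π√(L/g) = 2π√(0.498/1.33) = 3.845 s, so f = 1/T = 0.260 Hz.

0.260 Hz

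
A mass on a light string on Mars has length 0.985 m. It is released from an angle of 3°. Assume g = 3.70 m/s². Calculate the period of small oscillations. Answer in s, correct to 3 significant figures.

T = 2π√(L/g) = 2π√(0.985/3.70) = 2π × 0.5160 = 3.24 s.

3.24 s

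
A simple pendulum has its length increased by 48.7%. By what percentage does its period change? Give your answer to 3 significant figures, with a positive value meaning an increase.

T ∝ √L, so T'/T = √(1.487) = 1.219.
Percentage change in T = (1.219 − 1) × 100% = 21.9%.

21.9%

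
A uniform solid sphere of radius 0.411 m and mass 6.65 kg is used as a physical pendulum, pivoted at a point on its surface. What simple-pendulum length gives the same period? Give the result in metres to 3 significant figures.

The equivalent simple-pendulum length is L_eq = I/(md), where I is about the pivot and d = 0.4110 m.
I_cm = (2/5)mR² = 0.4493 kg·m², so I = I_cm + md² = 0.4493 + 1.123 = 1.573 kg·m².
L_eq = 1.573/(6.65 × 0.4110) = 0.575 m.

0.575 m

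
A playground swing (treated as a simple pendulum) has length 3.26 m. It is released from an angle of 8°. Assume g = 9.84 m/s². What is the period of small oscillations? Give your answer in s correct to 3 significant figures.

3.62 s

T = 2π√(L/g) = 2π√(3.26/9.84) = 2π × 0.5756 = 3.62 s.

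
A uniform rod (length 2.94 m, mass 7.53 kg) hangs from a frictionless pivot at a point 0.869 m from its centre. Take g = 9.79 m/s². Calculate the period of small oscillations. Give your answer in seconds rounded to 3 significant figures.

For a physical pendulum T = 2π√(I/(mgd)), with d = 0.8690 m from pivot to centre of mass.
I_cm = mL²/12 = 7.53 × 2.94²/12 = 5.424 kg·m²; I = I_cm + md² = 5.424 + 7.53 × 0.8690² = 11.11 kg·m².
T = 2π√(11.11/(7.53 × 9.79 × 0.8690)) = 2.62 s.

2.62 s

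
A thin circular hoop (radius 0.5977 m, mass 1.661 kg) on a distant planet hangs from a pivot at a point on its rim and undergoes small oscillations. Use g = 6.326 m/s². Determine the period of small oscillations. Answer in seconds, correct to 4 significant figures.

I_cm = mr² = 0.59338 kg·m². The pivot is at distance d = 0.5977 m from the centre of mass.
By the parallel-axis theorem, I = I_cm + md² = 0.59338 + 0.59338 = 1.1868 kg·m².
T = 2π√(I/(mgd)) = 2π√(1.1868/(1.661 × 6.326 × 0.5977)) = 2.731 s.

2.731 s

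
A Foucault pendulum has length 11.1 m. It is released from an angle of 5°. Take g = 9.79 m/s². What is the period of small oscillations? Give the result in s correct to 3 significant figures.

6.69 s

T = 2π√(L/g) = 2π√(11.1/9.79) = 2π × 1.065 = 6.69 s.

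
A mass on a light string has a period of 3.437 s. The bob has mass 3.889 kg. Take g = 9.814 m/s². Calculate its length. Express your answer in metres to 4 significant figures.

From T = 2π√(L/g), L = gT²/(4π²) = 9.814 × 3.4370²/(4π²) = 2.937 m.

2.937 m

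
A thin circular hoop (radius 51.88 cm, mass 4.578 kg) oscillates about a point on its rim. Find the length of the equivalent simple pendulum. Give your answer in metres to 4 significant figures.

The equivalent simple-pendulum length is L_eq = I/(md), where I is about the pivot and d = 0.51880 m.
I_cm = mR² = 1.2322 kg·m², so I = I_cm + md² = 1.2322 + 1.2322 = 2.4644 kg·m².
L_eq = 2.4644/(4.578 × 0.51880) = 1.038 m.

1.038 m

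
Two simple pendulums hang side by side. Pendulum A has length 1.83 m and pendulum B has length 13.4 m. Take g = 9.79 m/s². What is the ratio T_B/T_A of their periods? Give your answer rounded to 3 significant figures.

2.71

T ∝ √L, so T_B/T_A = √(L_B/L_A) = √(13.4/1.83) = 2.71.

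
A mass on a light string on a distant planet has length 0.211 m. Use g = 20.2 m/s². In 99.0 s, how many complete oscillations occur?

154

T = 2π√(L/g) = 2π√(0.211/20.2) = 0.6422 s.
Number of complete oscillations = ⌊99.0/0.6422⌋ = ⌊154.2⌋ = 154.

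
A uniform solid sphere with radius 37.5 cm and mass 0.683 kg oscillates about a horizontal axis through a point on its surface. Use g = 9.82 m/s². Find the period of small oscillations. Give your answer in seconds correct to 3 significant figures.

1.45 s

I_cm = (2/5)mr² = 0.03842 kg·m². The pivot is at distance d = 0.375 m from the centre of mass.
By the parallel-axis theorem, I = I_cm + md² = 0.03842 + 0.09605 = 0.1345 kg·m².
T = 2π√(I/(mgd)) = 2π√(0.1345/(0.683 × 9.82 × 0.375)) = 1.45 s.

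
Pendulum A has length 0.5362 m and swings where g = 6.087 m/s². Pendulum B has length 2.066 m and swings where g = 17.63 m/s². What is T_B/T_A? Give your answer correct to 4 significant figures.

T = 2π√(L/g), so T_B/T_A = √((L_B/g_B)/(L_A/g_A)) = √((2.066/17.63)/(0.5362/6.087)) = 1.153.

1.153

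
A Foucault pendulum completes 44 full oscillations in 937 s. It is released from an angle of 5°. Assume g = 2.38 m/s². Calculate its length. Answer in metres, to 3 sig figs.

27.3 m

T = 937/44 = 21.30 s.
From T = 2π√(L/g), L = gT²/(4π²) = 2.38 × 21.30²/(4π²) = 27.3 m.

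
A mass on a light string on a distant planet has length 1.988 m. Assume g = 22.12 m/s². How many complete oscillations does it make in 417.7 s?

T = 2π√(L/g) = 2π√(1.988/22.12) = 1.8836 s.
Number of complete oscillations = ⌊417.7/1.8836⌋ = ⌊221.75⌋ = 221.

221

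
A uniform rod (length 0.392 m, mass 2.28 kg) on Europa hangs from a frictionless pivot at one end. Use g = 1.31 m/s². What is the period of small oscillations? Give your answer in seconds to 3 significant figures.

2.81 s

For a physical pendulum T = 2π√(I/(mgd)), with d = 0.1960 m from pivot to centre of mass.
I_cm = mL²/12 = 2.28 × 0.392²/12 = 0.02920 kg·m²; I = I_cm + md² = 0.02920 + 2.28 × 0.1960² = 0.1168 kg·m².
T = 2π√(0.1168/(2.28 × 1.31 × 0.1960)) = 2.81 s.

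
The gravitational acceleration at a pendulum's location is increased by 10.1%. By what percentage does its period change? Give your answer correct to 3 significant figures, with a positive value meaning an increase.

-4.70%

T ∝ 1/√g, so T'/T = 1/√(1.101) = 0.9530.
Percentage change in T = (0.9530 − 1) × 100% = -4.70%.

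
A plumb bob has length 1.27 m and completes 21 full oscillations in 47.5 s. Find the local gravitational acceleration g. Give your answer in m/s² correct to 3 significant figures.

T = 47.5/21 = 2.262 s.
From T = 2π√(L/g), g = 4π²L/T² = 4π² × 1.27/2.262² = 9.80 m/s².

9.80 m/s²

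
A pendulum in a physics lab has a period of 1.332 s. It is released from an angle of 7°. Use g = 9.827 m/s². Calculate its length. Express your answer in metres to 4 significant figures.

From T = 2π√(L/g), L = gT²/(4π²) = 9.827 × 1.3320²/(4π²) = 0.4416 m.

0.4416 m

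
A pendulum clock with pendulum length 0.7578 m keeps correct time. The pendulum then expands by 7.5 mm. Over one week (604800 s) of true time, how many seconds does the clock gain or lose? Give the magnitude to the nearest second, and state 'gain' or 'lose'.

T ∝ √L, so T'/T = √(0.76530/0.7578) = 1.00494.
In 604800 s of true time the clock registers 604800/1.00494 = 601829.2 s, so it loses 2971 s.

lose 2971 s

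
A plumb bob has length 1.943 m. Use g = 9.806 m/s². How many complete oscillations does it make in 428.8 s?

153

T = 2π√(L/g) = 2π√(1.943/9.806) = 2.7969 s.
Number of complete oscillations = ⌊428.8/2.7969⌋ = ⌊153.31⌋ = 153.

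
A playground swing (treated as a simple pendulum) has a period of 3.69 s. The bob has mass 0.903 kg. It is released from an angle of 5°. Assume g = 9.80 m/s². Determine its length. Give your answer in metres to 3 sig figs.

From T = 2π√(L/g), L = gT²/(4π²) = 9.80 × 3.690²/(4π²) = 3.38 m.

3.38 m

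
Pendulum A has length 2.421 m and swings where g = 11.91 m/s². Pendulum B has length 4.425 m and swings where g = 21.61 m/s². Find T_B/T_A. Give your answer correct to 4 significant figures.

T = 2π√(L/g), so T_B/T_A = √((L_B/g_B)/(L_A/g_A)) = √((4.425/21.61)/(2.421/11.91)) = 1.004.

1.004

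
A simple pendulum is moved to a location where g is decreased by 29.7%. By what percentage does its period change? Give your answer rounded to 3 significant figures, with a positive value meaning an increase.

19.3%

T ∝ 1/√g, so T'/T = 1/√(0.7030) = 1.193.
Percentage change in T = (1.193 − 1) × 100% = 19.3%.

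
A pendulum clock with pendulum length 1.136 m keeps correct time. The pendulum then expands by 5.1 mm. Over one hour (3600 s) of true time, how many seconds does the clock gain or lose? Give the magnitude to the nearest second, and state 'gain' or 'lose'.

lose 8 s

T ∝ √L, so T'/T = √(1.14110/1.136) = 1.00224.
In 3600 s of true time the clock registers 3600/1.00224 = 3591.9 s, so it loses 8 s.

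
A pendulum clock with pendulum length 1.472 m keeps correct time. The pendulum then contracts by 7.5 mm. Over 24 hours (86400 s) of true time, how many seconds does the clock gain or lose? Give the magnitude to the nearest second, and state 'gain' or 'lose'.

gain 221 s

T ∝ √L, so T'/T = √(1.46450/1.472) = 0.997449.
In 86400 s of true time the clock registers 86400/0.997449 = 86621.0 s, so it gains 221 s.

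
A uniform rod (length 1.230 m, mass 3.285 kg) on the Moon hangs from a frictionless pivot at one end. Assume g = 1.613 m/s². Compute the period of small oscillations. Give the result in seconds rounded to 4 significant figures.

For a physical pendulum T = 2π√(I/(mgd)), with d = 0.61500 m from pivot to centre of mass.
I_cm = mL²/12 = 3.285 × 1.230²/12 = 0.41416 kg·m²; I = I_cm + md² = 0.41416 + 3.285 × 0.61500² = 1.6566 kg·m².
T = 2π√(1.6566/(3.285 × 1.613 × 0.61500)) = 4.480 s.

4.480 s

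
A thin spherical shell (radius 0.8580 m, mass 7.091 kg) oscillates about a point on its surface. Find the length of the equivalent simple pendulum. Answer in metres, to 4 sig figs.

The equivalent simple-pendulum length is L_eq = I/(md), where I is about the pivot and d = 0.85800 m.
I_cm = (2/3)mR² = 3.4801 kg·m², so I = I_cm + md² = 3.4801 + 5.2201 = 8.7002 kg·m².
L_eq = 8.7002/(7.091 × 0.85800) = 1.430 m.

1.430 m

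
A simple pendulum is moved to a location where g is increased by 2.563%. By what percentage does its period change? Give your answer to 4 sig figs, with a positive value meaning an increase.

-1.257%

T ∝ 1/√g, so T'/T = 1/√(1.0256) = 0.98743.
Percentage change in T = (0.98743 − 1) × 100% = -1.257%.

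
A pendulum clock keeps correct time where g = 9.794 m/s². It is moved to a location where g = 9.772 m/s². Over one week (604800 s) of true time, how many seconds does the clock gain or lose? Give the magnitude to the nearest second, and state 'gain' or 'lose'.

lose 680 s

The clock's period scales as T ∝ 1/√g, so T'/T = √(9.794/9.772) = 1.00113.
In 604800 s of true time the clock registers 604800/1.00113 = 604120.3 s, so it loses 680 s.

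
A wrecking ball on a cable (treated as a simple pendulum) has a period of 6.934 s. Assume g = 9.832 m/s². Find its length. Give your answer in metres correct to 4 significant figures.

11.97 m

From T = 2π√(L/g), L = gT²/(4π²) = 9.832 × 6.9340²/(4π²) = 11.97 m.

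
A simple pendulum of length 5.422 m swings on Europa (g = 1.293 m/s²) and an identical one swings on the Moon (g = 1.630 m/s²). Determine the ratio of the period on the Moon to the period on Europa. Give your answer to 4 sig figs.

0.8906

T ∝ 1/√g, so T₂/T₁ = √(g₁/g₂) = √(1.293/1.630) = 0.8906.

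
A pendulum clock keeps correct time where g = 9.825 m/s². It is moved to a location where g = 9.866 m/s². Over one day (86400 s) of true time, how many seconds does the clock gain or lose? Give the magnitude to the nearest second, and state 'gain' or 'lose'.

gain 180 s

The clock's period scales as T ∝ 1/√g, so T'/T = √(9.825/9.866) = 0.997920.
In 86400 s of true time the clock registers 86400/0.997920 = 86580.1 s, so it gains 180 s.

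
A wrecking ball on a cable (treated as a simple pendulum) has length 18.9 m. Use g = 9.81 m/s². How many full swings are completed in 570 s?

65

T = 2π√(L/g) = 2π√(18.9/9.81) = 8.721 s.
Number of complete oscillations = ⌊570/8.721⌋ = ⌊65.36⌋ = 65.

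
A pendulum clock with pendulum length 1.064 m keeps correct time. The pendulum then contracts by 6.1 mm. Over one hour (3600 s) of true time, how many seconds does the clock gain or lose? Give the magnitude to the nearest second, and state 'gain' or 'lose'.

T ∝ √L, so T'/T = √(1.05790/1.064) = 0.997129.
In 3600 s of true time the clock registers 3600/0.997129 = 3610.4 s, so it gains 10 s.

gain 10 s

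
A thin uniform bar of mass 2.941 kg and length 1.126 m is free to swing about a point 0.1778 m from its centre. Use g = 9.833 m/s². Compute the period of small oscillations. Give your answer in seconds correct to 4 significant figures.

For a physical pendulum T = 2π√(I/(mgd)), with d = 0.17780 m from pivot to centre of mass.
I_cm = mL²/12 = 2.941 × 1.126²/12 = 0.31074 kg·m²; I = I_cm + md² = 0.31074 + 2.941 × 0.17780² = 0.40371 kg·m².
T = 2π√(0.40371/(2.941 × 9.833 × 0.17780)) = 1.761 s.

1.761 s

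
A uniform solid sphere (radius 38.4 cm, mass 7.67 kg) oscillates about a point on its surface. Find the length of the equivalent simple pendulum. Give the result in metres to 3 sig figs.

0.538 m

The equivalent simple-pendulum length is L_eq = I/(md), where I is about the pivot and d = 0.3840 m.
I_cm = (2/5)mR² = 0.4524 kg·m², so I = I_cm + md² = 0.4524 + 1.131 = 1.583 kg·m².
L_eq = 1.583/(7.67 × 0.3840) = 0.538 m.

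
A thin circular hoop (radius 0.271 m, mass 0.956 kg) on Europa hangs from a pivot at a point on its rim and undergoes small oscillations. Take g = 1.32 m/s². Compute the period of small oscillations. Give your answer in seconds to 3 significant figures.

4.03 s

I_cm = mr² = 0.07021 kg·m². The pivot is at distance d = 0.271 m from the centre of mass.
By the parallel-axis theorem, I = I_cm + md² = 0.07021 + 0.07021 = 0.1404 kg·m².
T = 2π√(I/(mgd)) = 2π√(0.1404/(0.956 × 1.32 × 0.271)) = 4.03 s.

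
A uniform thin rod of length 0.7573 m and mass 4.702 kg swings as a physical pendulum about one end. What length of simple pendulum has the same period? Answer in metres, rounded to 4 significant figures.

The equivalent simple-pendulum length is L_eq = I/(md), where I is about the pivot and d = 0.37865 m.
I_cm = (1/12)mL² = 0.22472 kg·m², so I = I_cm + md² = 0.22472 + 0.67415 = 0.89887 kg·m².
L_eq = 0.89887/(4.702 × 0.37865) = 0.5049 m.

0.5049 m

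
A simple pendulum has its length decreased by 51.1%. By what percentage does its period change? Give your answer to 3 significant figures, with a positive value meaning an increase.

T ∝ √L, so T'/T = √(0.4890) = 0.6993.
Percentage change in T = (0.6993 − 1) × 100% = -30.1%.

-30.1%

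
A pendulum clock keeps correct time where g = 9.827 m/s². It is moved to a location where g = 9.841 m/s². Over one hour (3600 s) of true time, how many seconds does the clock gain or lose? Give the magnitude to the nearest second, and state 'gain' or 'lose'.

The clock's period scales as T ∝ 1/√g, so T'/T = √(9.827/9.841) = 0.999288.
In 3600 s of true time the clock registers 3600/0.999288 = 3602.6 s, so it gains 3 s.

gain 3 s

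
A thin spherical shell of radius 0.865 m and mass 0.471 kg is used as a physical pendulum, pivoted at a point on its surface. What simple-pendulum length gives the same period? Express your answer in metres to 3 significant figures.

1.44 m

The equivalent simple-pendulum length is L_eq = I/(md), where I is about the pivot and d = 0.8650 m.
I_cm = (2/3)mR² = 0.2349 kg·m², so I = I_cm + md² = 0.2349 + 0.3524 = 0.5874 kg·m².
L_eq = 0.5874/(0.471 × 0.8650) = 1.44 m.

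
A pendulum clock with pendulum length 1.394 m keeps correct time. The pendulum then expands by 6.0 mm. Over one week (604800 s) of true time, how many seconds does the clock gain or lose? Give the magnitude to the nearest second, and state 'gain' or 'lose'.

lose 1297 s

T ∝ √L, so T'/T = √(1.40000/1.394) = 1.00215.
In 604800 s of true time the clock registers 604800/1.00215 = 603502.6 s, so it loses 1297 s.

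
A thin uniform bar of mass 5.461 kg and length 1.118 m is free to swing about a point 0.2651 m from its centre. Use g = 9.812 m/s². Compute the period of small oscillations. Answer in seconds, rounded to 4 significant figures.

For a physical pendulum T = 2π√(I/(mgd)), with d = 0.26510 m from pivot to centre of mass.
I_cm = mL²/12 = 5.461 × 1.118²/12 = 0.56882 kg·m²; I = I_cm + md² = 0.56882 + 5.461 × 0.26510² = 0.95261 kg·m².
T = 2π√(0.95261/(5.461 × 9.812 × 0.26510)) = 1.627 s.

1.627 s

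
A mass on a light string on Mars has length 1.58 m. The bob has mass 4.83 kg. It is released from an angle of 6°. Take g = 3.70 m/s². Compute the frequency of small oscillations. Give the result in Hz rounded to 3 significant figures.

0.244 Hz

T = 2π√(L/g) = 2π√(1.58/3.70) = 4.106 s, so f = 1/T = 0.244 Hz.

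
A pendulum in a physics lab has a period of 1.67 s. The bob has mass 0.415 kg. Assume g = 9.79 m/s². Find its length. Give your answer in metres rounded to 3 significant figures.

From T = 2π√(L/g), L = gT²/(4π²) = 9.79 × 1.670²/(4π²) = 0.692 m.

0.692 m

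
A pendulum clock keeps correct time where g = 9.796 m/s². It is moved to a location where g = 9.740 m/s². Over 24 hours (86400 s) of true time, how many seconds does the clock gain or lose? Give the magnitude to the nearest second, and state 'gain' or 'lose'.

The clock's period scales as T ∝ 1/√g, so T'/T = √(9.796/9.740) = 1.00287.
In 86400 s of true time the clock registers 86400/1.00287 = 86152.7 s, so it loses 247 s.

lose 247 s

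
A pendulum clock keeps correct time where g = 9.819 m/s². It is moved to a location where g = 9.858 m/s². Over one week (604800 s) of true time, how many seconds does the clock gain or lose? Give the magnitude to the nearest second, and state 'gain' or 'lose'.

The clock's period scales as T ∝ 1/√g, so T'/T = √(9.819/9.858) = 0.998020.
In 604800 s of true time the clock registers 604800/0.998020 = 605999.9 s, so it gains 1200 s.

gain 1200 s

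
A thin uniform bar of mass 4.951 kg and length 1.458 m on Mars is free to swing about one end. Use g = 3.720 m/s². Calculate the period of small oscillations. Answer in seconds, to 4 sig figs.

3.212 s

For a physical pendulum T = 2π√(I/(mgd)), with d = 0.72900 m from pivot to centre of mass.
I_cm = mL²/12 = 4.951 × 1.458²/12 = 0.87705 kg·m²; I = I_cm + md² = 0.87705 + 4.951 × 0.72900² = 3.5082 kg·m².
T = 2π√(3.5082/(4.951 × 3.720 × 0.72900)) = 3.212 s.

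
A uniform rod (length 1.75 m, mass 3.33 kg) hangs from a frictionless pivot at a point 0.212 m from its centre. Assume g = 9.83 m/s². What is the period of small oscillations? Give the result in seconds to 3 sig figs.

2.38 s

For a physical pendulum T = 2π√(I/(mgd)), with d = 0.2120 m from pivot to centre of mass.
I_cm = mL²/12 = 3.33 × 1.75²/12 = 0.8498 kg·m²; I = I_cm + md² = 0.8498 + 3.33 × 0.2120² = 0.9995 kg·m².
T = 2π√(0.9995/(3.33 × 9.83 × 0.2120)) = 2.38 s.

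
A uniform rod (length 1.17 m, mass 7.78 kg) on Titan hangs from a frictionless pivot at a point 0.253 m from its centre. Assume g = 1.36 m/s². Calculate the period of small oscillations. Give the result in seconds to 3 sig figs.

For a physical pendulum T = 2π√(I/(mgd)), with d = 0.2530 m from pivot to centre of mass.
I_cm = mL²/12 = 7.78 × 1.17²/12 = 0.8875 kg·m²; I = I_cm + md² = 0.8875 + 7.78 × 0.2530² = 1.385 kg·m².
T = 2π√(1.385/(7.78 × 1.36 × 0.2530)) = 4.52 s.

4.52 s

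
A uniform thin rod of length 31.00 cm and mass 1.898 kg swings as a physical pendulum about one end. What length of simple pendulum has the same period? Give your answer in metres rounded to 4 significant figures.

The equivalent simple-pendulum length is L_eq = I/(md), where I is about the pivot and d = 0.15500 m.
I_cm = (1/12)mL² = 0.015200 kg·m², so I = I_cm + md² = 0.015200 + 0.045599 = 0.060799 kg·m².
L_eq = 0.060799/(1.898 × 0.15500) = 0.2067 m.

0.2067 m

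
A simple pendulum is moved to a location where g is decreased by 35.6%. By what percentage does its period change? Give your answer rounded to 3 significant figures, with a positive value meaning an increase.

T ∝ 1/√g, so T'/T = 1/√(0.6440) = 1.246.
Percentage change in T = (1.246 − 1) × 100% = 24.6%.

24.6%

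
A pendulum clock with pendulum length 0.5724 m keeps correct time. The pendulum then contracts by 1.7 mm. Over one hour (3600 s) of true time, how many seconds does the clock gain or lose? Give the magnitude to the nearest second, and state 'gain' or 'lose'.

T ∝ √L, so T'/T = √(0.57070/0.5724) = 0.998514.
In 3600 s of true time the clock registers 3600/0.998514 = 3605.4 s, so it gains 5 s.

gain 5 s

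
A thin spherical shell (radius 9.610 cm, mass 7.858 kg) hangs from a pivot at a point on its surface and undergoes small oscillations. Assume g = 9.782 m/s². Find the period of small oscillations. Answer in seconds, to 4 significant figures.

0.8040 s

I_cm = (2/3)mr² = 0.048380 kg·m². The pivot is at distance d = 0.09610 m from the centre of mass.
By the parallel-axis theorem, I = I_cm + md² = 0.048380 + 0.072570 = 0.12095 kg·m².
T = 2π√(I/(mgd)) = 2π√(0.12095/(7.858 × 9.782 × 0.09610)) = 0.8040 s.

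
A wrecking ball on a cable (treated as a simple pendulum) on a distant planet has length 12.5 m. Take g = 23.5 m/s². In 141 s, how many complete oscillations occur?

T = 2π√(L/g) = 2π√(12.5/23.5) = 4.582 s.
Number of complete oscillations = ⌊141/4.582⌋ = ⌊30.77⌋ = 30.

30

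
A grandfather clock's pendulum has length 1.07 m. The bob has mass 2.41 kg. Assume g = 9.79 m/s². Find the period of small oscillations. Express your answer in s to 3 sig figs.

2.08 s

T = 2π√(L/g) = 2π√(1.07/9.79) = 2π × 0.3306 = 2.08 s.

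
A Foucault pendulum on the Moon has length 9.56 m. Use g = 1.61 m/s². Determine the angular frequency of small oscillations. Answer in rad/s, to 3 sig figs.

ω = √(g/L) = √(1.61/9.56) = 0.410 rad/s.

0.410 rad/s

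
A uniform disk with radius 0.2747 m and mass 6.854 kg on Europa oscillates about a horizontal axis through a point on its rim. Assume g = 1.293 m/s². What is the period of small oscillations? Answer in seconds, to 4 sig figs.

I_cm = ½mr² = 0.25860 kg·m². The pivot is at distance d = 0.2747 m from the centre of mass.
By the parallel-axis theorem, I = I_cm + md² = 0.25860 + 0.51720 = 0.77581 kg·m².
T = 2π√(I/(mgd)) = 2π√(0.77581/(6.854 × 1.293 × 0.2747)) = 3.547 s.

3.547 s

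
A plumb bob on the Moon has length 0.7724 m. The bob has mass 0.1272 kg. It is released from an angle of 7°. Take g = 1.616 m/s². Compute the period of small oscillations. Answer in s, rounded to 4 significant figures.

4.344 s

T = 2π√(L/g) = 2π√(0.7724/1.616) = 2π × 0.69135 = 4.344 s.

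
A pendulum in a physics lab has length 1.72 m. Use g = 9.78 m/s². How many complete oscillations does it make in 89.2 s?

T = 2π√(L/g) = 2π√(1.72/9.78) = 2.635 s.
Number of complete oscillations = ⌊89.2/2.635⌋ = ⌊33.85⌋ = 33.

33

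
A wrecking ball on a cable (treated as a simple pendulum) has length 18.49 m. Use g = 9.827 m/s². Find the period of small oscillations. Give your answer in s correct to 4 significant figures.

8.619 s

T = 2π√(L/g) = 2π√(18.49/9.827) = 2π × 1.3717 = 8.619 s.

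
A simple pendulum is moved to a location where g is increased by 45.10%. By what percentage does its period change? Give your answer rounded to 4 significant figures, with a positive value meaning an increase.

T ∝ 1/√g, so T'/T = 1/√(1.4510) = 0.83017.
Percentage change in T = (0.83017 − 1) × 100% = -16.98%.

-16.98%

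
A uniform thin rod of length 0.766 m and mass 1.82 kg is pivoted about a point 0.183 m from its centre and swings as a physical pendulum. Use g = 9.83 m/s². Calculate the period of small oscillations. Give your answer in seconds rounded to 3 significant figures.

1.34 s

For a physical pendulum T = 2π√(I/(mgd)), with d = 0.1830 m from pivot to centre of mass.
I_cm = mL²/12 = 1.82 × 0.766²/12 = 0.08899 kg·m²; I = I_cm + md² = 0.08899 + 1.82 × 0.1830² = 0.1499 kg·m².
T = 2π√(0.1499/(1.82 × 9.83 × 0.1830)) = 1.34 s.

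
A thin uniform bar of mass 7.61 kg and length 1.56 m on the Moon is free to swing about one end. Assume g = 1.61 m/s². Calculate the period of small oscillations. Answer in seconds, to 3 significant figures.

5.05 s

For a physical pendulum T = 2π√(I/(mgd)), with d = 0.7800 m from pivot to centre of mass.
I_cm = mL²/12 = 7.61 × 1.56²/12 = 1.543 kg·m²; I = I_cm + md² = 1.543 + 7.61 × 0.7800² = 6.173 kg·m².
T = 2π√(6.173/(7.61 × 1.61 × 0.7800)) = 5.05 s.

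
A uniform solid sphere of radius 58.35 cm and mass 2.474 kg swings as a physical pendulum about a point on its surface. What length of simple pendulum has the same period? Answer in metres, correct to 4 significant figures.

The equivalent simple-pendulum length is L_eq = I/(md), where I is about the pivot and d = 0.58350 m.
I_cm = (2/5)mR² = 0.33693 kg·m², so I = I_cm + md² = 0.33693 + 0.84233 = 1.1793 kg·m².
L_eq = 1.1793/(2.474 × 0.58350) = 0.8169 m.

0.8169 m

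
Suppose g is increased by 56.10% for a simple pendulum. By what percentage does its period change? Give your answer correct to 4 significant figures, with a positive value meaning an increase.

-19.96%

T ∝ 1/√g, so T'/T = 1/√(1.5610) = 0.80038.
Percentage change in T = (0.80038 − 1) × 100% = -19.96%.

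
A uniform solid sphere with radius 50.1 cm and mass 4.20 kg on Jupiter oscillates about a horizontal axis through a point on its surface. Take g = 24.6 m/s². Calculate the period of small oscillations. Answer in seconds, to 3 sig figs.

1.06 s

I_cm = (2/5)mr² = 0.4217 kg·m². The pivot is at distance d = 0.501 m from the centre of mass.
By the parallel-axis theorem, I = I_cm + md² = 0.4217 + 1.054 = 1.476 kg·m².
T = 2π√(I/(mgd)) = 2π√(1.476/(4.20 × 24.6 × 0.501)) = 1.06 s.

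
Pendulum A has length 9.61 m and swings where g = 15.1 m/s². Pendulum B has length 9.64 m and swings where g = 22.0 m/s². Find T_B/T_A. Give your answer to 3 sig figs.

0.830

T = 2π√(L/g), so T_B/T_A = √((L_B/g_B)/(L_A/g_A)) = √((9.64/22.0)/(9.61/15.1)) = 0.830.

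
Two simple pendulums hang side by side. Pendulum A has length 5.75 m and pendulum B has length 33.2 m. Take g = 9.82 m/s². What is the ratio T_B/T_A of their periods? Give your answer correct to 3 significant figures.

2.40

T ∝ √L, so T_B/T_A = √(L_B/L_A) = √(33.2/5.75) = 2.40.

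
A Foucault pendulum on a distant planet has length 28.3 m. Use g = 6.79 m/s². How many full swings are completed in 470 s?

36

T = 2π√(L/g) = 2π√(28.3/6.79) = 12.83 s.
Number of complete oscillations = ⌊470/12.83⌋ = ⌊36.64⌋ = 36.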